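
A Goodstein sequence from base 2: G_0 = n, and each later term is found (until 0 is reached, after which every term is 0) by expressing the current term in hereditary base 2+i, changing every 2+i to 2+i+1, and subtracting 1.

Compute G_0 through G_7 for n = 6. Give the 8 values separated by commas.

6, 29, 257, 3125, 46655, 98039, 187243, 332147

i=0: 6 = 2^2 + 2 (b=2); 2→3: 3^3 + 3 = 30; 30−1 = 29
i=1: 29 = 3^3 + 2 (b=3); 3→4: 4^4 + 2 = 258; 258−1 = 257
i=2: 257 = 4^4 + 1 (b=4); 4→5: 5^5 + 1 = 3126; 3126−1 = 3125
i=3: 3125 = 5^5 (b=5); 5→6: 6^6 = 46656; 46656−1 = 46655
i=4: 46655 = 5·6^5 + 5·6^4 + 5·6^3 + 5·6^2 + 5·6 + 5 (b=6); 6→7: 5·7^5 + 5·7^4 + 5·7^3 + 5·7^2 + 5·7 + 5 = 98040; 98040−1 = 98039
i=5: 98039 = 5·7^5 + 5·7^4 + 5·7^3 + 5·7^2 + 5·7 + 4 (b=7); 7→8: 5·8^5 + 5·8^4 + 5·8^3 + 5·8^2 + 5·8 + 4 = 187244; 187244−1 = 187243
i=6: 187243 = 5·8^5 + 5·8^4 + 5·8^3 + 5·8^2 + 5·8 + 3 (b=8); 8→9: 5·9^5 + 5·9^4 + 5·9^3 + 5·9^2 + 5·9 + 3 = 332148; 332148−1 = 332147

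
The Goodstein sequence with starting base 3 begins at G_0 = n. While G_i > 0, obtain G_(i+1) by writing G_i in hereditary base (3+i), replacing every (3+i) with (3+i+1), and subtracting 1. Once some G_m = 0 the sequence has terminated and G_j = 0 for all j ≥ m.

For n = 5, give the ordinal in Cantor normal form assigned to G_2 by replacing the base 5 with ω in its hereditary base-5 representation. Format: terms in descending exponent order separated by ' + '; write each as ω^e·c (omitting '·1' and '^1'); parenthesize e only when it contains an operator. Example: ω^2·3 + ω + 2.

ω

i=0: 5 = 3 + 2 (b=3); 3→4: 4 + 2 = 6; 6−1 = 5
i=1: 5 = 4 + 1 (b=4); 4→5: 5 + 1 = 6; 6−1 = 5
i=2: 5 = 5 (b=5); 5→6: 6 = 6; 6−1 = 5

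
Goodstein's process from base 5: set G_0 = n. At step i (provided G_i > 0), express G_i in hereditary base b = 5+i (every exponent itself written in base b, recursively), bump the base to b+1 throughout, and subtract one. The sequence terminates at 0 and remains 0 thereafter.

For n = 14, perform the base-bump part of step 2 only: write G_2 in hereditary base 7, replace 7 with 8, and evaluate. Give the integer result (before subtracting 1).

G_0 = 14. HB_5(14) = 2·5 + 4. Bump = 16. G_1 = 15.
G_1 = 15. HB_6(15) = 2·6 + 3. Bump = 17. G_2 = 16.
G_2 = 16. HB_7(16) = 2·7 + 2. Bump = 18. G_3 = 17.

18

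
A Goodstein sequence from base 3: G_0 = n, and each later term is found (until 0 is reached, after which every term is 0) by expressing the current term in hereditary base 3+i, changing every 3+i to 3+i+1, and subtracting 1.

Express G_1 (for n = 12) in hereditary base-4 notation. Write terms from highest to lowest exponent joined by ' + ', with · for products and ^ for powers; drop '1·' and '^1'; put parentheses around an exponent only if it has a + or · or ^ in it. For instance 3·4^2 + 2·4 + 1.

step 0: 12 = 3^2 + 3; sub 4 for 3: 4^2 + 4; = 20; G_1 = 20−1 = 19
step 1: 19 = 4^2 + 3; sub 5 for 4: 5^2 + 3; = 28; G_2 = 28−1 = 27

4^2 + 3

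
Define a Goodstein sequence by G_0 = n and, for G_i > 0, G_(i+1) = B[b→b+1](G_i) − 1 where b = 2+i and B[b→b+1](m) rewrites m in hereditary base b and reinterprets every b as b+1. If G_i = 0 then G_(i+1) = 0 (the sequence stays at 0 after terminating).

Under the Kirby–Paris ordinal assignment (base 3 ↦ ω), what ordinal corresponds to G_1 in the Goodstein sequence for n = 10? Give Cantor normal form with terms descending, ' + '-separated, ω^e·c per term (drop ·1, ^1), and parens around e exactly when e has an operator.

ω^(ω + 1) + 2

i=0: 10 = 2^(2 + 1) + 2 (b=2); 2→3: 3^(3 + 1) + 3 = 84; 84−1 = 83
i=1: 83 = 3^(3 + 1) + 2 (b=3); 3→4: 4^(4 + 1) + 2 = 1026; 1026−1 = 1025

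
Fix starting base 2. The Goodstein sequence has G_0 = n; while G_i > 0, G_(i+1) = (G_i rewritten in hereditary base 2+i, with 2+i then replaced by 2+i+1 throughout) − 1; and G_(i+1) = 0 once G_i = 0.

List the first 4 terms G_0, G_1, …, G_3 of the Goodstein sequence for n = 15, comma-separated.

15, 111, 1283, 18752

(0) 15|_2 = 2^(2 + 1) + 2^2 + 2 + 1 ↦ 3^(3 + 1) + 3^3 + 3 + 1|_3 = 112 ⇒ 111
(1) 111|_3 = 3^(3 + 1) + 3^3 + 3 ↦ 4^(4 + 1) + 4^4 + 4|_4 = 1284 ⇒ 1283
(2) 1283|_4 = 4^(4 + 1) + 4^4 + 3 ↦ 5^(5 + 1) + 5^5 + 3|_5 = 18753 ⇒ 18752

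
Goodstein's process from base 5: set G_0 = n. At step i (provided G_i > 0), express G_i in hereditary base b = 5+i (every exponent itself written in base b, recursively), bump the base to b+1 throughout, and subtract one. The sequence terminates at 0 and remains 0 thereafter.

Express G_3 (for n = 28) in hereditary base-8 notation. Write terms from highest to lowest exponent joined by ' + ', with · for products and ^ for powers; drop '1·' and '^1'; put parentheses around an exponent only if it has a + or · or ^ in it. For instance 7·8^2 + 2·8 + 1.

8^2

step 0: 28 = 5^2 + 3; sub 6 for 5: 6^2 + 3; = 39; G_1 = 39−1 = 38
step 1: 38 = 6^2 + 2; sub 7 for 6: 7^2 + 2; = 51; G_2 = 51−1 = 50
step 2: 50 = 7^2 + 1; sub 8 for 7: 8^2 + 1; = 65; G_3 = 65−1 = 64
step 3: 64 = 8^2; sub 9 for 8: 9^2; = 81; G_4 = 81−1 = 80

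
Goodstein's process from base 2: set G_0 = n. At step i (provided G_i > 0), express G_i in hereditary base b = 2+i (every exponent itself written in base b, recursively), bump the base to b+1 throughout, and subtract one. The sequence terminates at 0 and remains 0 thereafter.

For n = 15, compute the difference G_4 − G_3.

[0] 15 ≡ 2^(2 + 1) + 2^2 + 2 + 1 (base 2). Lift 3: 112. −1: 111.
[1] 111 ≡ 3^(3 + 1) + 3^3 + 3 (base 3). Lift 4: 1284. −1: 1283.
[2] 1283 ≡ 4^(4 + 1) + 4^4 + 3 (base 4). Lift 5: 18753. −1: 18752.
[3] 18752 ≡ 5^(5 + 1) + 5^5 + 2 (base 5). Lift 6: 326594. −1: 326593.

307841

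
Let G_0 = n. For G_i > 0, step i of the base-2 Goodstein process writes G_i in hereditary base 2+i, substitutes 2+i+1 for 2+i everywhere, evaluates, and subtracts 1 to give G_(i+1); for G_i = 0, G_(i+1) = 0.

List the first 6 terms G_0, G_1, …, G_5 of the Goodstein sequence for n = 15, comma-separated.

15, 111, 1283, 18752, 326593, 6588344

G_0 = 15. HB_2(15) = 2^(2 + 1) + 2^2 + 2 + 1. Bump = 112. G_1 = 111.
G_1 = 111. HB_3(111) = 3^(3 + 1) + 3^3 + 3. Bump = 1284. G_2 = 1283.
G_2 = 1283. HB_4(1283) = 4^(4 + 1) + 4^4 + 3. Bump = 18753. G_3 = 18752.
G_3 = 18752. HB_5(18752) = 5^(5 + 1) + 5^5 + 2. Bump = 326594. G_4 = 326593.
G_4 = 326593. HB_6(326593) = 6^(6 + 1) + 6^6 + 1. Bump = 6588345. G_5 = 6588344.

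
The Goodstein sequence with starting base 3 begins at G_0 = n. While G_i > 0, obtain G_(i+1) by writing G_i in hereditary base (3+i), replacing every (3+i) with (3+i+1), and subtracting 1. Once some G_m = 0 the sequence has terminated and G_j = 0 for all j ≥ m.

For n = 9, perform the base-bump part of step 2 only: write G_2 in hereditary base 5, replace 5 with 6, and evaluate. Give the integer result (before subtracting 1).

20

[0] 9 ≡ 3^2 (base 3). Lift 4: 16. −1: 15.
[1] 15 ≡ 3·4 + 3 (base 4). Lift 5: 18. −1: 17.
[2] 17 ≡ 3·5 + 2 (base 5). Lift 6: 20. −1: 19.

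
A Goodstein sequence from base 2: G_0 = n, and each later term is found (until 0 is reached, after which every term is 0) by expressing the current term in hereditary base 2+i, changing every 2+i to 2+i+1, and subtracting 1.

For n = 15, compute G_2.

G_0 = 15. HB_2(15) = 2^(2 + 1) + 2^2 + 2 + 1. Bump = 112. G_1 = 111.
G_1 = 111. HB_3(111) = 3^(3 + 1) + 3^3 + 3. Bump = 1284. G_2 = 1283.
G_2 = 1283. HB_4(1283) = 4^(4 + 1) + 4^4 + 3. Bump = 18753. G_3 = 18752.

1283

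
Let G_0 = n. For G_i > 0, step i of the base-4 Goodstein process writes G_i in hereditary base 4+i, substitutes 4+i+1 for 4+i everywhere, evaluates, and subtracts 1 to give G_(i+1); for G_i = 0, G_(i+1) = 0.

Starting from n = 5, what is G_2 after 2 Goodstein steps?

[0] 5 ≡ 4 + 1 (base 4). Lift 5: 6. −1: 5.
[1] 5 ≡ 5 (base 5). Lift 6: 6. −1: 5.
[2] 5 ≡ 5 (base 6). Lift 7: 5. −1: 4.

5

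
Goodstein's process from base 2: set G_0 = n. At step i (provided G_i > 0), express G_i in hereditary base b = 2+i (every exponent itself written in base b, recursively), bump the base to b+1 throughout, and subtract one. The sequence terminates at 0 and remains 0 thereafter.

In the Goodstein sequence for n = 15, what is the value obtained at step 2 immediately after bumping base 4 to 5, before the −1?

18753

(0) 15|_2 = 2^(2 + 1) + 2^2 + 2 + 1 ↦ 3^(3 + 1) + 3^3 + 3 + 1|_3 = 112 ⇒ 111
(1) 111|_3 = 3^(3 + 1) + 3^3 + 3 ↦ 4^(4 + 1) + 4^4 + 4|_4 = 1284 ⇒ 1283
(2) 1283|_4 = 4^(4 + 1) + 4^4 + 3 ↦ 5^(5 + 1) + 5^5 + 3|_5 = 18753 ⇒ 18752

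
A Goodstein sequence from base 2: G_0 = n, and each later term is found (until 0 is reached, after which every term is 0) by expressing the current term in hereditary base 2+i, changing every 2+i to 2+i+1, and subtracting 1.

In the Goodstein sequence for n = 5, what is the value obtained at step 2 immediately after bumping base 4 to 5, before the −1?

base 2: 5 = 2^2 + 1; at 3: 3^3 + 1 = 28; next = 27
base 3: 27 = 3^3; at 4: 4^4 = 256; next = 255

468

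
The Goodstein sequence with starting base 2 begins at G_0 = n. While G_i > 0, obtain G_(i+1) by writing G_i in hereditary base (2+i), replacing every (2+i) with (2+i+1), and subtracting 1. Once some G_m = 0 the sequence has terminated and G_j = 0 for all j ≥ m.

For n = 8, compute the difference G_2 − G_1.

473

G_0 = 8. HB_2(8) = 2^(2 + 1). Bump = 81. G_1 = 80.
G_1 = 80. HB_3(80) = 2·3^3 + 2·3^2 + 2·3 + 2. Bump = 554. G_2 = 553.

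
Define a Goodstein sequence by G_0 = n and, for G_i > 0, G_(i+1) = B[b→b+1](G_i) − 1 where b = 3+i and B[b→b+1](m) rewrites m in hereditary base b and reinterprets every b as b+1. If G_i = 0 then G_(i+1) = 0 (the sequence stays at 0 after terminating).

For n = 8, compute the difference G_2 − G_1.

G_0=8  [base 3] 2·3 + 2  →[3↦4]→  2·4 + 2 = 10  −1 ⇒ G_1=9
G_1=9  [base 4] 2·4 + 1  →[4↦5]→  2·5 + 1 = 11  −1 ⇒ G_2=10

1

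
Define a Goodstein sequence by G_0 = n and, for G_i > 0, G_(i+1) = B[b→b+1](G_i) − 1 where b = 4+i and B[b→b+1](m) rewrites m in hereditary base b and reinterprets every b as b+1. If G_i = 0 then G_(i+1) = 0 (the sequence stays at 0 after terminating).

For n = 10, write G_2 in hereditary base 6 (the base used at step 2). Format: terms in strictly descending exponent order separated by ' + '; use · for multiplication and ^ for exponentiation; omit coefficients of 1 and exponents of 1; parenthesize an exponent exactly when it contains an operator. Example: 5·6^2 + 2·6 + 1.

2·6

10 —HB4→ 2·4 + 2 —bump→ 2·5 + 2 = 12 —(−1)→ 11
11 —HB5→ 2·5 + 1 —bump→ 2·6 + 1 = 13 —(−1)→ 12
12 —HB6→ 2·6 —bump→ 2·7 = 14 —(−1)→ 13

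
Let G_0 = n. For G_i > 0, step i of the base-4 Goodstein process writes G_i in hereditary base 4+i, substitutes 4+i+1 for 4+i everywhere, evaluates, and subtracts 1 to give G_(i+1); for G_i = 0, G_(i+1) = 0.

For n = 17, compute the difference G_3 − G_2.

(0) 17|_4 = 4^2 + 1 ↦ 5^2 + 1|_5 = 26 ⇒ 25
(1) 25|_5 = 5^2 ↦ 6^2|_6 = 36 ⇒ 35
(2) 35|_6 = 5·6 + 5 ↦ 5·7 + 5|_7 = 40 ⇒ 39

4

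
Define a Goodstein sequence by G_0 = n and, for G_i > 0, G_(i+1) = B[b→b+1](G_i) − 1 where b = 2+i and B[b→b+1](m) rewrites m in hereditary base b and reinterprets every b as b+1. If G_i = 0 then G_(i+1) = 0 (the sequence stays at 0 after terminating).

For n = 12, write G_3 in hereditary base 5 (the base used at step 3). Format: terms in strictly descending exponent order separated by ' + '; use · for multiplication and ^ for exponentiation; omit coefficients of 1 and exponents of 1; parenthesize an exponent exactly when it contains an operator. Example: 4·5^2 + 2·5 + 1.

5^(5 + 1) + 2·5^2 + 2·5

(0) 12|_2 = 2^(2 + 1) + 2^2 ↦ 3^(3 + 1) + 3^3|_3 = 108 ⇒ 107
(1) 107|_3 = 3^(3 + 1) + 2·3^2 + 2·3 + 2 ↦ 4^(4 + 1) + 2·4^2 + 2·4 + 2|_4 = 1066 ⇒ 1065
(2) 1065|_4 = 4^(4 + 1) + 2·4^2 + 2·4 + 1 ↦ 5^(5 + 1) + 2·5^2 + 2·5 + 1|_5 = 15686 ⇒ 15685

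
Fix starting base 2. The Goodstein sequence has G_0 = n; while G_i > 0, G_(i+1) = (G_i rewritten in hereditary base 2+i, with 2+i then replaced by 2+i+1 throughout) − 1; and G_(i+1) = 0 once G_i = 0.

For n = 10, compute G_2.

1025

[0] 10 ≡ 2^(2 + 1) + 2 (base 2). Lift 3: 84. −1: 83.
[1] 83 ≡ 3^(3 + 1) + 2 (base 3). Lift 4: 1026. −1: 1025.
[2] 1025 ≡ 4^(4 + 1) + 1 (base 4). Lift 5: 15626. −1: 15625.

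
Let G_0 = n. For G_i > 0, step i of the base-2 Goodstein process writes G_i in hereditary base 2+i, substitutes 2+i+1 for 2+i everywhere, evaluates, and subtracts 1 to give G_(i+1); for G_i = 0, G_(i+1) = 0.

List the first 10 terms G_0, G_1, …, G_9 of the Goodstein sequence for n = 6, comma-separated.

[0] 6 ≡ 2^2 + 2 (base 2). Lift 3: 30. −1: 29.
[1] 29 ≡ 3^3 + 2 (base 3). Lift 4: 258. −1: 257.
[2] 257 ≡ 4^4 + 1 (base 4). Lift 5: 3126. −1: 3125.
[3] 3125 ≡ 5^5 (base 5). Lift 6: 46656. −1: 46655.
[4] 46655 ≡ 5·6^5 + 5·6^4 + 5·6^3 + 5·6^2 + 5·6 + 5 (base 6). Lift 7: 98040. −1: 98039.
[5] 98039 ≡ 5·7^5 + 5·7^4 + 5·7^3 + 5·7^2 + 5·7 + 4 (base 7). Lift 8: 187244. −1: 187243.
[6] 187243 ≡ 5·8^5 + 5·8^4 + 5·8^3 + 5·8^2 + 5·8 + 3 (base 8). Lift 9: 332148. −1: 332147.
[7] 332147 ≡ 5·9^5 + 5·9^4 + 5·9^3 + 5·9^2 + 5·9 + 2 (base 9). Lift 10: 555552. −1: 555551.
[8] 555551 ≡ 5·10^5 + 5·10^4 + 5·10^3 + 5·10^2 + 5·10 + 1 (base 10). Lift 11: 885776. −1: 885775.

6, 29, 257, 3125, 46655, 98039, 187243, 332147, 555551, 885775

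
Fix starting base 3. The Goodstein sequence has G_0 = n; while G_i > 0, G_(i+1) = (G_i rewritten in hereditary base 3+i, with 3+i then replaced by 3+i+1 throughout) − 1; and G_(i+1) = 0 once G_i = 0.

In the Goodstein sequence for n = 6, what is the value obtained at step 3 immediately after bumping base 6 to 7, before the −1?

base 3: 6 = 2·3; at 4: 2·4 = 8; next = 7
base 4: 7 = 4 + 3; at 5: 5 + 3 = 8; next = 7
base 5: 7 = 5 + 2; at 6: 6 + 2 = 8; next = 7

8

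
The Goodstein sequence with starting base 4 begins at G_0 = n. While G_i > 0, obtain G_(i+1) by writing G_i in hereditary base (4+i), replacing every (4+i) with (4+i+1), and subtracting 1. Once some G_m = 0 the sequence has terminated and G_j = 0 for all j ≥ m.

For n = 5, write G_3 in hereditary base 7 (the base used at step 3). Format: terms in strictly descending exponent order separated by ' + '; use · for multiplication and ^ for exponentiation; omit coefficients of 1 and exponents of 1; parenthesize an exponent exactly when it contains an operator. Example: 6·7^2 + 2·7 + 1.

4

base 4: 5 = 4 + 1; at 5: 5 + 1 = 6; next = 5
base 5: 5 = 5; at 6: 6 = 6; next = 5
base 6: 5 = 5; at 7: 5 = 5; next = 4
base 7: 4 = 4; at 8: 4 = 4; next = 3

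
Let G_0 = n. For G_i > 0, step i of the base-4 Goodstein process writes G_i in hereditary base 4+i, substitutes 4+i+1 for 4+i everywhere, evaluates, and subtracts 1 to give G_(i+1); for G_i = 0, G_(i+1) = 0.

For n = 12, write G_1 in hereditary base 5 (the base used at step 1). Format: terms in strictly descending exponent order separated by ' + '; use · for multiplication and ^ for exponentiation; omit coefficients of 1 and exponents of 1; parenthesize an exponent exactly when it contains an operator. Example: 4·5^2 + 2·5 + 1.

G_0 = 12. HB_4(12) = 3·4. Bump = 15. G_1 = 14.
G_1 = 14. HB_5(14) = 2·5 + 4. Bump = 16. G_2 = 15.

2·5 + 4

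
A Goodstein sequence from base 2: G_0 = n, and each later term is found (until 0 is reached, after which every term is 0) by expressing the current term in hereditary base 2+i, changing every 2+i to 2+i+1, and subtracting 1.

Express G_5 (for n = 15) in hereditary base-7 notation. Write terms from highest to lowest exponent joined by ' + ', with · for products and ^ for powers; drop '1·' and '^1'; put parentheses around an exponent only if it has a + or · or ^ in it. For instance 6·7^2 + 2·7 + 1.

7^(7 + 1) + 7^7

[0] 15 ≡ 2^(2 + 1) + 2^2 + 2 + 1 (base 2). Lift 3: 112. −1: 111.
[1] 111 ≡ 3^(3 + 1) + 3^3 + 3 (base 3). Lift 4: 1284. −1: 1283.
[2] 1283 ≡ 4^(4 + 1) + 4^4 + 3 (base 4). Lift 5: 18753. −1: 18752.
[3] 18752 ≡ 5^(5 + 1) + 5^5 + 2 (base 5). Lift 6: 326594. −1: 326593.
[4] 326593 ≡ 6^(6 + 1) + 6^6 + 1 (base 6). Lift 7: 6588345. −1: 6588344.
[5] 6588344 ≡ 7^(7 + 1) + 7^7 (base 7). Lift 8: 150994944. −1: 150994943.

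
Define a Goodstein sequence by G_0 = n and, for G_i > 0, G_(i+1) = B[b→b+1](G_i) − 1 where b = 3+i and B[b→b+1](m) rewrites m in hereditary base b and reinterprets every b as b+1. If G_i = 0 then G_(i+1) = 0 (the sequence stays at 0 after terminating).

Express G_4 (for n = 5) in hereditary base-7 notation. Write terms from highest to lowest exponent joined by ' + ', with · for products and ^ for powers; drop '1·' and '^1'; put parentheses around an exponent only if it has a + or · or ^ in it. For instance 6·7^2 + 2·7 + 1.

4

5 —HB3→ 3 + 2 —bump→ 4 + 2 = 6 —(−1)→ 5
5 —HB4→ 4 + 1 —bump→ 5 + 1 = 6 —(−1)→ 5
5 —HB5→ 5 —bump→ 6 = 6 —(−1)→ 5
5 —HB6→ 5 —bump→ 5 = 5 —(−1)→ 4
4 —HB7→ 4 —bump→ 4 = 4 —(−1)→ 3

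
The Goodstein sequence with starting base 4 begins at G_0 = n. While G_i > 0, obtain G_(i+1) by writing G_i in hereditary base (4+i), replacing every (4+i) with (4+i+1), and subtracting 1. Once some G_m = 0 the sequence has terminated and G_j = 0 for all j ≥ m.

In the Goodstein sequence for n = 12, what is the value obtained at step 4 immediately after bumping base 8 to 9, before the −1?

19

G_0=12  [base 4] 3·4  →[4↦5]→  3·5 = 15  −1 ⇒ G_1=14
G_1=14  [base 5] 2·5 + 4  →[5↦6]→  2·6 + 4 = 16  −1 ⇒ G_2=15
G_2=15  [base 6] 2·6 + 3  →[6↦7]→  2·7 + 3 = 17  −1 ⇒ G_3=16
G_3=16  [base 7] 2·7 + 2  →[7↦8]→  2·8 + 2 = 18  −1 ⇒ G_4=17
G_4=17  [base 8] 2·8 + 1  →[8↦9]→  2·9 + 1 = 19  −1 ⇒ G_5=18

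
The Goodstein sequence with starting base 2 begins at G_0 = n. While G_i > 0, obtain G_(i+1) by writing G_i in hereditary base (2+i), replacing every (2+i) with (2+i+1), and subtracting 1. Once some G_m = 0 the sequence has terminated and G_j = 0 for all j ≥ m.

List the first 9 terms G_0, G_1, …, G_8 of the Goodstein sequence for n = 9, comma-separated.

G_0 = 9. HB_2(9) = 2^(2 + 1) + 1. Bump = 82. G_1 = 81.
G_1 = 81. HB_3(81) = 3^(3 + 1). Bump = 1024. G_2 = 1023.
G_2 = 1023. HB_4(1023) = 3·4^4 + 3·4^3 + 3·4^2 + 3·4 + 3. Bump = 9843. G_3 = 9842.
G_3 = 9842. HB_5(9842) = 3·5^5 + 3·5^3 + 3·5^2 + 3·5 + 2. Bump = 140744. G_4 = 140743.
G_4 = 140743. HB_6(140743) = 3·6^6 + 3·6^3 + 3·6^2 + 3·6 + 1. Bump = 2471827. G_5 = 2471826.
G_5 = 2471826. HB_7(2471826) = 3·7^7 + 3·7^3 + 3·7^2 + 3·7. Bump = 50333400. G_6 = 50333399.
G_6 = 50333399. HB_8(50333399) = 3·8^8 + 3·8^3 + 3·8^2 + 2·8 + 7. Bump = 1162263922. G_7 = 1162263921.
G_7 = 1162263921. HB_9(1162263921) = 3·9^9 + 3·9^3 + 3·9^2 + 2·9 + 6. Bump = 30000003326. G_8 = 30000003325.

9, 81, 1023, 9842, 140743, 2471826, 50333399, 1162263921, 30000003325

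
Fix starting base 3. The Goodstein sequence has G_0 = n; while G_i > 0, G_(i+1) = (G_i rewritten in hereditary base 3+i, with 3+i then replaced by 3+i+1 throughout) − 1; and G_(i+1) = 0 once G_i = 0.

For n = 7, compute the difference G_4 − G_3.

0

7 —HB3→ 2·3 + 1 —bump→ 2·4 + 1 = 9 —(−1)→ 8
8 —HB4→ 2·4 —bump→ 2·5 = 10 —(−1)→ 9
9 —HB5→ 5 + 4 —bump→ 6 + 4 = 10 —(−1)→ 9
9 —HB6→ 6 + 3 —bump→ 7 + 3 = 10 —(−1)→ 9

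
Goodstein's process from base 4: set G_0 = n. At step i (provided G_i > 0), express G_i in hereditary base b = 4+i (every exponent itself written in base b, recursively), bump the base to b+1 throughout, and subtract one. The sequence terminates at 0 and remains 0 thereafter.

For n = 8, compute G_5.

9

8 —HB4→ 2·4 —bump→ 2·5 = 10 —(−1)→ 9
9 —HB5→ 5 + 4 —bump→ 6 + 4 = 10 —(−1)→ 9
9 —HB6→ 6 + 3 —bump→ 7 + 3 = 10 —(−1)→ 9
9 —HB7→ 7 + 2 —bump→ 8 + 2 = 10 —(−1)→ 9
9 —HB8→ 8 + 1 —bump→ 9 + 1 = 10 —(−1)→ 9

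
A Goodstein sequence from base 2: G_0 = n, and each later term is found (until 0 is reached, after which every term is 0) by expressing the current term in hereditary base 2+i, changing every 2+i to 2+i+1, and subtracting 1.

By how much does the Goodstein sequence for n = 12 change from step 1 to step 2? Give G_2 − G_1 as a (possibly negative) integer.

958

12 —HB2→ 2^(2 + 1) + 2^2 —bump→ 3^(3 + 1) + 3^3 = 108 —(−1)→ 107
107 —HB3→ 3^(3 + 1) + 2·3^2 + 2·3 + 2 —bump→ 4^(4 + 1) + 2·4^2 + 2·4 + 2 = 1066 —(−1)→ 1065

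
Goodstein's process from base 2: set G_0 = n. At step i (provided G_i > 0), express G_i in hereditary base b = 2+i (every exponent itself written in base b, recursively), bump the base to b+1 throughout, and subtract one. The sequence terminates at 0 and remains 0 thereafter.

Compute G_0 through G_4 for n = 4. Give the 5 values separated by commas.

[0] 4 ≡ 2^2 (base 2). Lift 3: 27. −1: 26.
[1] 26 ≡ 2·3^2 + 2·3 + 2 (base 3). Lift 4: 42. −1: 41.
[2] 41 ≡ 2·4^2 + 2·4 + 1 (base 4). Lift 5: 61. −1: 60.
[3] 60 ≡ 2·5^2 + 2·5 (base 5). Lift 6: 84. −1: 83.

4, 26, 41, 60, 83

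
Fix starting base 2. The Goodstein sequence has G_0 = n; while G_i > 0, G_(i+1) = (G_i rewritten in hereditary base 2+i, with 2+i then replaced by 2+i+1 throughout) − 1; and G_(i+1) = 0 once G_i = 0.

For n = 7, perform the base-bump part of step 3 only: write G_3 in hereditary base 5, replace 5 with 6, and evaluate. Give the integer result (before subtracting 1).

46658

G_0 = 7. HB_2(7) = 2^2 + 2 + 1. Bump = 31. G_1 = 30.
G_1 = 30. HB_3(30) = 3^3 + 3. Bump = 260. G_2 = 259.
G_2 = 259. HB_4(259) = 4^4 + 3. Bump = 3128. G_3 = 3127.
G_3 = 3127. HB_5(3127) = 5^5 + 2. Bump = 46658. G_4 = 46657.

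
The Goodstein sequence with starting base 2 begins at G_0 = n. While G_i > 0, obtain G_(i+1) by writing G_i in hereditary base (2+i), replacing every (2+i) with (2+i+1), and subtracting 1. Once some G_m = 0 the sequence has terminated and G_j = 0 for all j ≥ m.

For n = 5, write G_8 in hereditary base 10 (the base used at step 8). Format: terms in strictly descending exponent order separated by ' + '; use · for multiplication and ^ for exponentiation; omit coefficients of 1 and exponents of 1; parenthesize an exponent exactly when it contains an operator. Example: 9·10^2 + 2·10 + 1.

3·10^3 + 3·10^2 + 2·10 + 5

[0] 5 ≡ 2^2 + 1 (base 2). Lift 3: 28. −1: 27.
[1] 27 ≡ 3^3 (base 3). Lift 4: 256. −1: 255.
[2] 255 ≡ 3·4^3 + 3·4^2 + 3·4 + 3 (base 4). Lift 5: 468. −1: 467.
[3] 467 ≡ 3·5^3 + 3·5^2 + 3·5 + 2 (base 5). Lift 6: 776. −1: 775.
[4] 775 ≡ 3·6^3 + 3·6^2 + 3·6 + 1 (base 6). Lift 7: 1198. −1: 1197.
[5] 1197 ≡ 3·7^3 + 3·7^2 + 3·7 (base 7). Lift 8: 1752. −1: 1751.
[6] 1751 ≡ 3·8^3 + 3·8^2 + 2·8 + 7 (base 8). Lift 9: 2455. −1: 2454.
[7] 2454 ≡ 3·9^3 + 3·9^2 + 2·9 + 6 (base 9). Lift 10: 3326. −1: 3325.
[8] 3325 ≡ 3·10^3 + 3·10^2 + 2·10 + 5 (base 10). Lift 11: 4383. −1: 4382.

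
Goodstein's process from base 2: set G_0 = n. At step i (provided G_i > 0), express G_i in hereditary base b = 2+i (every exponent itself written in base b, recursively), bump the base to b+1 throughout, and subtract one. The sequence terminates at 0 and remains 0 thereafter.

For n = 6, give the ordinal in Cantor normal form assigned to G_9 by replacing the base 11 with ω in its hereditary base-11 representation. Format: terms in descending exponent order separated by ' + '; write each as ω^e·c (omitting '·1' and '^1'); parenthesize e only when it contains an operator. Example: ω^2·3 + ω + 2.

G_0=6  [base 2] 2^2 + 2  →[2↦3]→  3^3 + 3 = 30  −1 ⇒ G_1=29
G_1=29  [base 3] 3^3 + 2  →[3↦4]→  4^4 + 2 = 258  −1 ⇒ G_2=257
G_2=257  [base 4] 4^4 + 1  →[4↦5]→  5^5 + 1 = 3126  −1 ⇒ G_3=3125
G_3=3125  [base 5] 5^5  →[5↦6]→  6^6 = 46656  −1 ⇒ G_4=46655
G_4=46655  [base 6] 5·6^5 + 5·6^4 + 5·6^3 + 5·6^2 + 5·6 + 5  →[6↦7]→  5·7^5 + 5·7^4 + 5·7^3 + 5·7^2 + 5·7 + 5 = 98040  −1 ⇒ G_5=98039
G_5=98039  [base 7] 5·7^5 + 5·7^4 + 5·7^3 + 5·7^2 + 5·7 + 4  →[7↦8]→  5·8^5 + 5·8^4 + 5·8^3 + 5·8^2 + 5·8 + 4 = 187244  −1 ⇒ G_6=187243
G_6=187243  [base 8] 5·8^5 + 5·8^4 + 5·8^3 + 5·8^2 + 5·8 + 3  →[8↦9]→  5·9^5 + 5·9^4 + 5·9^3 + 5·9^2 + 5·9 + 3 = 332148  −1 ⇒ G_7=332147
G_7=332147  [base 9] 5·9^5 + 5·9^4 + 5·9^3 + 5·9^2 + 5·9 + 2  →[9↦10]→  5·10^5 + 5·10^4 + 5·10^3 + 5·10^2 + 5·10 + 2 = 555552  −1 ⇒ G_8=555551
G_8=555551  [base 10] 5·10^5 + 5·10^4 + 5·10^3 + 5·10^2 + 5·10 + 1  →[10↦11]→  5·11^5 + 5·11^4 + 5·11^3 + 5·11^2 + 5·11 + 1 = 885776  −1 ⇒ G_9=885775

ω^5·5 + ω^4·5 + ω^3·5 + ω^2·5 + ω·5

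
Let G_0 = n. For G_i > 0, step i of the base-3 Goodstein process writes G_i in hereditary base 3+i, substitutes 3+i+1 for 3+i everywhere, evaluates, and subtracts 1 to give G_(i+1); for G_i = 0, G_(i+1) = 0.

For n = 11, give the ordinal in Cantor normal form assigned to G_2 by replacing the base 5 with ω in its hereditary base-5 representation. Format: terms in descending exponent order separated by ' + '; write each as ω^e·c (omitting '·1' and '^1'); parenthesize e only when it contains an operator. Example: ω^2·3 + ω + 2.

11 —HB3→ 3^2 + 2 —bump→ 4^2 + 2 = 18 —(−1)→ 17
17 —HB4→ 4^2 + 1 —bump→ 5^2 + 1 = 26 —(−1)→ 25
25 —HB5→ 5^2 —bump→ 6^2 = 36 —(−1)→ 35

ω^2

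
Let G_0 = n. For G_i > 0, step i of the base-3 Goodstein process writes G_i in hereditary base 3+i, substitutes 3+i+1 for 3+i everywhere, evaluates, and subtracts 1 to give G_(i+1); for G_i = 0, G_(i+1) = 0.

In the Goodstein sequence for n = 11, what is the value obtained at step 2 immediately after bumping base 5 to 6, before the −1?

base 3: 11 = 3^2 + 2; at 4: 4^2 + 2 = 18; next = 17
base 4: 17 = 4^2 + 1; at 5: 5^2 + 1 = 26; next = 25
base 5: 25 = 5^2; at 6: 6^2 = 36; next = 35

36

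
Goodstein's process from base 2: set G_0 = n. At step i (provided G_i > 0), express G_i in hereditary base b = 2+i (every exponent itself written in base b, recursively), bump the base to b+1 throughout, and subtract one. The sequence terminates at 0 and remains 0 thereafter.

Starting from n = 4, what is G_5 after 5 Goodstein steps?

base 2: 4 = 2^2; at 3: 3^3 = 27; next = 26
base 3: 26 = 2·3^2 + 2·3 + 2; at 4: 2·4^2 + 2·4 + 2 = 42; next = 41
base 4: 41 = 2·4^2 + 2·4 + 1; at 5: 2·5^2 + 2·5 + 1 = 61; next = 60
base 5: 60 = 2·5^2 + 2·5; at 6: 2·6^2 + 2·6 = 84; next = 83
base 6: 83 = 2·6^2 + 6 + 5; at 7: 2·7^2 + 7 + 5 = 110; next = 109
base 7: 109 = 2·7^2 + 7 + 4; at 8: 2·8^2 + 8 + 4 = 140; next = 139

109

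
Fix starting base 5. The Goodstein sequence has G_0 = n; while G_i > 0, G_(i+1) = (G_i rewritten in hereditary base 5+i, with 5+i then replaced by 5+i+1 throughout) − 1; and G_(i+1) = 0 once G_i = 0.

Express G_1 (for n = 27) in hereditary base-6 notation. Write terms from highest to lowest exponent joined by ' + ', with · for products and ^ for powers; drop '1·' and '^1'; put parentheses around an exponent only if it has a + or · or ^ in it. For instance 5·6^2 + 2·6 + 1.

6^2 + 1

base 5: 27 = 5^2 + 2; at 6: 6^2 + 2 = 38; next = 37
base 6: 37 = 6^2 + 1; at 7: 7^2 + 1 = 50; next = 49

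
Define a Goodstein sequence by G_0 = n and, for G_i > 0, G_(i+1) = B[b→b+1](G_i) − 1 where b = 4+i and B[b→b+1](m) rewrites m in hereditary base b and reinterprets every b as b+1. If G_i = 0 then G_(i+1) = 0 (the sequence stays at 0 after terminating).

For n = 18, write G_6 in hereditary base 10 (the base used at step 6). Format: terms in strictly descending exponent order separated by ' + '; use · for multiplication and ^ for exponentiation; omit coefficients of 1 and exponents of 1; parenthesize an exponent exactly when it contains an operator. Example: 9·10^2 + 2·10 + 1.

18 —HB4→ 4^2 + 2 —bump→ 5^2 + 2 = 27 —(−1)→ 26
26 —HB5→ 5^2 + 1 —bump→ 6^2 + 1 = 37 —(−1)→ 36
36 —HB6→ 6^2 —bump→ 7^2 = 49 —(−1)→ 48
48 —HB7→ 6·7 + 6 —bump→ 6·8 + 6 = 54 —(−1)→ 53
53 —HB8→ 6·8 + 5 —bump→ 6·9 + 5 = 59 —(−1)→ 58
58 —HB9→ 6·9 + 4 —bump→ 6·10 + 4 = 64 —(−1)→ 63
63 —HB10→ 6·10 + 3 —bump→ 6·11 + 3 = 69 —(−1)→ 68

6·10 + 3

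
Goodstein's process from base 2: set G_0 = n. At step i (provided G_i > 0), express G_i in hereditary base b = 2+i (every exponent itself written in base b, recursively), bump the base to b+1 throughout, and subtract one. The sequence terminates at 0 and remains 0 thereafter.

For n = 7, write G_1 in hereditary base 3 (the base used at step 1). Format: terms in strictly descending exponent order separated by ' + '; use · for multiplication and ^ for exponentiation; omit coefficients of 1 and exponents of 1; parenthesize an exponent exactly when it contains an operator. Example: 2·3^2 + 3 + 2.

(0) 7|_2 = 2^2 + 2 + 1 ↦ 3^3 + 3 + 1|_3 = 31 ⇒ 30
(1) 30|_3 = 3^3 + 3 ↦ 4^4 + 4|_4 = 260 ⇒ 259

3^3 + 3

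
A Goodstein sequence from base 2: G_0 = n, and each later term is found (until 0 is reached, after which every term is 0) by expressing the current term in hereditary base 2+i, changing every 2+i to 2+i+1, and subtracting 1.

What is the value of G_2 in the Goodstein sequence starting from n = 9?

9 —HB2→ 2^(2 + 1) + 1 —bump→ 3^(3 + 1) + 1 = 82 —(−1)→ 81
81 —HB3→ 3^(3 + 1) —bump→ 4^(4 + 1) = 1024 —(−1)→ 1023

1023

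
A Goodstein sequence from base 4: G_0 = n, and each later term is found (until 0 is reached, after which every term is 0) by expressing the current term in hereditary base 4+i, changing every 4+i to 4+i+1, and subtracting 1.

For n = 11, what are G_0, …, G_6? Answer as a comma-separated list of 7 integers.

[0] 11 ≡ 2·4 + 3 (base 4). Lift 5: 13. −1: 12.
[1] 12 ≡ 2·5 + 2 (base 5). Lift 6: 14. −1: 13.
[2] 13 ≡ 2·6 + 1 (base 6). Lift 7: 15. −1: 14.
[3] 14 ≡ 2·7 (base 7). Lift 8: 16. −1: 15.
[4] 15 ≡ 8 + 7 (base 8). Lift 9: 16. −1: 15.
[5] 15 ≡ 9 + 6 (base 9). Lift 10: 16. −1: 15.

11, 12, 13, 14, 15, 15, 15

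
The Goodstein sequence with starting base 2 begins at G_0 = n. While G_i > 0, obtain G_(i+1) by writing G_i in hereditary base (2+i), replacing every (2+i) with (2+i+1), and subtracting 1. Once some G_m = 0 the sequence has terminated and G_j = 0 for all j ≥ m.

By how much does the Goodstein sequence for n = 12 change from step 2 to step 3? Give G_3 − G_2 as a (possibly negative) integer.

step 0: 12 = 2^(2 + 1) + 2^2; sub 3 for 2: 3^(3 + 1) + 3^3; = 108; G_1 = 108−1 = 107
step 1: 107 = 3^(3 + 1) + 2·3^2 + 2·3 + 2; sub 4 for 3: 4^(4 + 1) + 2·4^2 + 2·4 + 2; = 1066; G_2 = 1066−1 = 1065
step 2: 1065 = 4^(4 + 1) + 2·4^2 + 2·4 + 1; sub 5 for 4: 5^(5 + 1) + 2·5^2 + 2·5 + 1; = 15686; G_3 = 15686−1 = 15685

14620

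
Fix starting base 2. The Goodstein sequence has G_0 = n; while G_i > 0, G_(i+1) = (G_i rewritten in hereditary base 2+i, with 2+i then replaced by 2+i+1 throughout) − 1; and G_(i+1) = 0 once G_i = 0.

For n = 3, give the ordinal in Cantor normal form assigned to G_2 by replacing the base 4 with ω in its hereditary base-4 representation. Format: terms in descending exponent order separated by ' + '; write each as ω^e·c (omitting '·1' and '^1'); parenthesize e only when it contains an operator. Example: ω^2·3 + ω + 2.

G_0=3  [base 2] 2 + 1  →[2↦3]→  3 + 1 = 4  −1 ⇒ G_1=3
G_1=3  [base 3] 3  →[3↦4]→  4 = 4  −1 ⇒ G_2=3

3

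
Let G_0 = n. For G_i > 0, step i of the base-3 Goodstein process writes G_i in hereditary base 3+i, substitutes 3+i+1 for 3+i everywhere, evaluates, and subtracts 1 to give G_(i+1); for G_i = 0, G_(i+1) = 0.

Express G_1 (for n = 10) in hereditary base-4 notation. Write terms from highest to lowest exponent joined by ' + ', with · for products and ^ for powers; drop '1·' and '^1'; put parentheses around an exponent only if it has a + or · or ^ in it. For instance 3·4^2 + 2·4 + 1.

4^2

10 —HB3→ 3^2 + 1 —bump→ 4^2 + 1 = 17 —(−1)→ 16
16 —HB4→ 4^2 —bump→ 5^2 = 25 —(−1)→ 24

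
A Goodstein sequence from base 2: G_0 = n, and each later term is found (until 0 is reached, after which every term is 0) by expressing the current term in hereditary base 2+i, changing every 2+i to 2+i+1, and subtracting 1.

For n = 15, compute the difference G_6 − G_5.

144406599

[0] 15 ≡ 2^(2 + 1) + 2^2 + 2 + 1 (base 2). Lift 3: 112. −1: 111.
[1] 111 ≡ 3^(3 + 1) + 3^3 + 3 (base 3). Lift 4: 1284. −1: 1283.
[2] 1283 ≡ 4^(4 + 1) + 4^4 + 3 (base 4). Lift 5: 18753. −1: 18752.
[3] 18752 ≡ 5^(5 + 1) + 5^5 + 2 (base 5). Lift 6: 326594. −1: 326593.
[4] 326593 ≡ 6^(6 + 1) + 6^6 + 1 (base 6). Lift 7: 6588345. −1: 6588344.
[5] 6588344 ≡ 7^(7 + 1) + 7^7 (base 7). Lift 8: 150994944. −1: 150994943.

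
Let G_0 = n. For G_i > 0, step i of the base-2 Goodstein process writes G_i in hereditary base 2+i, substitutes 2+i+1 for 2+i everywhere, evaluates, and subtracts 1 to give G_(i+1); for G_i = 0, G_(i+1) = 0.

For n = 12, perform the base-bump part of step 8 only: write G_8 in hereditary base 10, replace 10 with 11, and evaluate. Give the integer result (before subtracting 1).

3138428376975

G_0=12  [base 2] 2^(2 + 1) + 2^2  →[2↦3]→  3^(3 + 1) + 3^3 = 108  −1 ⇒ G_1=107
G_1=107  [base 3] 3^(3 + 1) + 2·3^2 + 2·3 + 2  →[3↦4]→  4^(4 + 1) + 2·4^2 + 2·4 + 2 = 1066  −1 ⇒ G_2=1065
G_2=1065  [base 4] 4^(4 + 1) + 2·4^2 + 2·4 + 1  →[4↦5]→  5^(5 + 1) + 2·5^2 + 2·5 + 1 = 15686  −1 ⇒ G_3=15685
G_3=15685  [base 5] 5^(5 + 1) + 2·5^2 + 2·5  →[5↦6]→  6^(6 + 1) + 2·6^2 + 2·6 = 280020  −1 ⇒ G_4=280019
G_4=280019  [base 6] 6^(6 + 1) + 2·6^2 + 6 + 5  →[6↦7]→  7^(7 + 1) + 2·7^2 + 7 + 5 = 5764911  −1 ⇒ G_5=5764910
G_5=5764910  [base 7] 7^(7 + 1) + 2·7^2 + 7 + 4  →[7↦8]→  8^(8 + 1) + 2·8^2 + 8 + 4 = 134217868  −1 ⇒ G_6=134217867
G_6=134217867  [base 8] 8^(8 + 1) + 2·8^2 + 8 + 3  →[8↦9]→  9^(9 + 1) + 2·9^2 + 9 + 3 = 3486784575  −1 ⇒ G_7=3486784574
G_7=3486784574  [base 9] 9^(9 + 1) + 2·9^2 + 9 + 2  →[9↦10]→  10^(10 + 1) + 2·10^2 + 10 + 2 = 100000000212  −1 ⇒ G_8=100000000211
G_8=100000000211  [base 10] 10^(10 + 1) + 2·10^2 + 10 + 1  →[10↦11]→  11^(11 + 1) + 2·11^2 + 11 + 1 = 3138428376975  −1 ⇒ G_9=3138428376974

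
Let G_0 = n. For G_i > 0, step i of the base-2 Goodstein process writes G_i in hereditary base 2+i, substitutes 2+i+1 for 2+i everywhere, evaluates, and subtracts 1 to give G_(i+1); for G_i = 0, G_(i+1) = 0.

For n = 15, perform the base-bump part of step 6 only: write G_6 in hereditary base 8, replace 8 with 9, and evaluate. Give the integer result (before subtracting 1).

[0] 15 ≡ 2^(2 + 1) + 2^2 + 2 + 1 (base 2). Lift 3: 112. −1: 111.
[1] 111 ≡ 3^(3 + 1) + 3^3 + 3 (base 3). Lift 4: 1284. −1: 1283.
[2] 1283 ≡ 4^(4 + 1) + 4^4 + 3 (base 4). Lift 5: 18753. −1: 18752.
[3] 18752 ≡ 5^(5 + 1) + 5^5 + 2 (base 5). Lift 6: 326594. −1: 326593.
[4] 326593 ≡ 6^(6 + 1) + 6^6 + 1 (base 6). Lift 7: 6588345. −1: 6588344.
[5] 6588344 ≡ 7^(7 + 1) + 7^7 (base 7). Lift 8: 150994944. −1: 150994943.
[6] 150994943 ≡ 8^(8 + 1) + 7·8^7 + 7·8^6 + 7·8^5 + 7·8^4 + 7·8^3 + 7·8^2 + 7·8 + 7 (base 8). Lift 9: 3524450281. −1: 3524450280.

3524450281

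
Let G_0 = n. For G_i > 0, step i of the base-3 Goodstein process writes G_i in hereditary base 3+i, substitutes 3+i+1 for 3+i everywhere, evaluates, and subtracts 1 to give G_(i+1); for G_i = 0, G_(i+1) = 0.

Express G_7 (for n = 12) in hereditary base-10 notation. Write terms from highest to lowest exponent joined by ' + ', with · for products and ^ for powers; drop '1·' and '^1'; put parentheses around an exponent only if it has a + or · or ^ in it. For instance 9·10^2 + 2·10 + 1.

G_0=12  [base 3] 3^2 + 3  →[3↦4]→  4^2 + 4 = 20  −1 ⇒ G_1=19
G_1=19  [base 4] 4^2 + 3  →[4↦5]→  5^2 + 3 = 28  −1 ⇒ G_2=27
G_2=27  [base 5] 5^2 + 2  →[5↦6]→  6^2 + 2 = 38  −1 ⇒ G_3=37
G_3=37  [base 6] 6^2 + 1  →[6↦7]→  7^2 + 1 = 50  −1 ⇒ G_4=49
G_4=49  [base 7] 7^2  →[7↦8]→  8^2 = 64  −1 ⇒ G_5=63
G_5=63  [base 8] 7·8 + 7  →[8↦9]→  7·9 + 7 = 70  −1 ⇒ G_6=69
G_6=69  [base 9] 7·9 + 6  →[9↦10]→  7·10 + 6 = 76  −1 ⇒ G_7=75
G_7=75  [base 10] 7·10 + 5  →[10↦11]→  7·11 + 5 = 82  −1 ⇒ G_8=81

7·10 + 5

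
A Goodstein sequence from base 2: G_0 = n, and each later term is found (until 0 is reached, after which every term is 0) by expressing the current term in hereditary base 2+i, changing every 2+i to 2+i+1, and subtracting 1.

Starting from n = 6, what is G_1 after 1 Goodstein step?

29

base 2: 6 = 2^2 + 2; at 3: 3^3 + 3 = 30; next = 29
base 3: 29 = 3^3 + 2; at 4: 4^4 + 2 = 258; next = 257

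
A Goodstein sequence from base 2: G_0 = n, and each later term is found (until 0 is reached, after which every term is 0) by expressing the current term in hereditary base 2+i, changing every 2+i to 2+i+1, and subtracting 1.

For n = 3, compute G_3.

2

(0) 3|_2 = 2 + 1 ↦ 3 + 1|_3 = 4 ⇒ 3
(1) 3|_3 = 3 ↦ 4|_4 = 4 ⇒ 3
(2) 3|_4 = 3 ↦ 3|_5 = 3 ⇒ 2
(3) 2|_5 = 2 ↦ 2|_6 = 2 ⇒ 1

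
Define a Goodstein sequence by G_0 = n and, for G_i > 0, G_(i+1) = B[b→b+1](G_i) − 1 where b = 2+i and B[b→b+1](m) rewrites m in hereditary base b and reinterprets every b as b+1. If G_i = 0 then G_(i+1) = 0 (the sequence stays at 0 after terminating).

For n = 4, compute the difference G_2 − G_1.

G_0 = 4. HB_2(4) = 2^2. Bump = 27. G_1 = 26.
G_1 = 26. HB_3(26) = 2·3^2 + 2·3 + 2. Bump = 42. G_2 = 41.

15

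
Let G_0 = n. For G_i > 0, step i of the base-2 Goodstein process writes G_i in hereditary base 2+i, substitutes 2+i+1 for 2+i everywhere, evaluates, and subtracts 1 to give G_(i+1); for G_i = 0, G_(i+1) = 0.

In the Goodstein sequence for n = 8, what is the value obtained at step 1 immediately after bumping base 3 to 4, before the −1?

base 2: 8 = 2^(2 + 1); at 3: 3^(3 + 1) = 81; next = 80
base 3: 80 = 2·3^3 + 2·3^2 + 2·3 + 2; at 4: 2·4^4 + 2·4^2 + 2·4 + 2 = 554; next = 553

554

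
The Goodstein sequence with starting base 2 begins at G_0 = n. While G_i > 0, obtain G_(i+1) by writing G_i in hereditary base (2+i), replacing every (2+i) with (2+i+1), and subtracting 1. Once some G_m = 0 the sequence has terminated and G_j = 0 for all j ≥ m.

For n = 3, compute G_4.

1

[0] 3 ≡ 2 + 1 (base 2). Lift 3: 4. −1: 3.
[1] 3 ≡ 3 (base 3). Lift 4: 4. −1: 3.
[2] 3 ≡ 3 (base 4). Lift 5: 3. −1: 2.
[3] 2 ≡ 2 (base 5). Lift 6: 2. −1: 1.
[4] 1 ≡ 1 (base 6). Lift 7: 1. −1: 0.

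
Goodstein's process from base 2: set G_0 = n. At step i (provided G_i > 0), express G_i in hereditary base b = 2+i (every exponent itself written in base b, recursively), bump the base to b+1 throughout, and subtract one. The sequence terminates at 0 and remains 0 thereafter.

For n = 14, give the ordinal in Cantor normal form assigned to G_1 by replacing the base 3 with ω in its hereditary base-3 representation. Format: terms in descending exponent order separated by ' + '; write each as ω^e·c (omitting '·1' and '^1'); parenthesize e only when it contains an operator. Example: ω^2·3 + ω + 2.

[0] 14 ≡ 2^(2 + 1) + 2^2 + 2 (base 2). Lift 3: 111. −1: 110.
[1] 110 ≡ 3^(3 + 1) + 3^3 + 2 (base 3). Lift 4: 1282. −1: 1281.

ω^(ω + 1) + ω^ω + 2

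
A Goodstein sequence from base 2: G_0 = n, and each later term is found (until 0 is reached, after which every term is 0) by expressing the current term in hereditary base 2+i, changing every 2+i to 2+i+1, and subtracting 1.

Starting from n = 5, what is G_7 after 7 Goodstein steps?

G_0=5  [base 2] 2^2 + 1  →[2↦3]→  3^3 + 1 = 28  −1 ⇒ G_1=27
G_1=27  [base 3] 3^3  →[3↦4]→  4^4 = 256  −1 ⇒ G_2=255
G_2=255  [base 4] 3·4^3 + 3·4^2 + 3·4 + 3  →[4↦5]→  3·5^3 + 3·5^2 + 3·5 + 3 = 468  −1 ⇒ G_3=467
G_3=467  [base 5] 3·5^3 + 3·5^2 + 3·5 + 2  →[5↦6]→  3·6^3 + 3·6^2 + 3·6 + 2 = 776  −1 ⇒ G_4=775
G_4=775  [base 6] 3·6^3 + 3·6^2 + 3·6 + 1  →[6↦7]→  3·7^3 + 3·7^2 + 3·7 + 1 = 1198  −1 ⇒ G_5=1197
G_5=1197  [base 7] 3·7^3 + 3·7^2 + 3·7  →[7↦8]→  3·8^3 + 3·8^2 + 3·8 = 1752  −1 ⇒ G_6=1751
G_6=1751  [base 8] 3·8^3 + 3·8^2 + 2·8 + 7  →[8↦9]→  3·9^3 + 3·9^2 + 2·9 + 7 = 2455  −1 ⇒ G_7=2454
G_7=2454  [base 9] 3·9^3 + 3·9^2 + 2·9 + 6  →[9↦10]→  3·10^3 + 3·10^2 + 2·10 + 6 = 3326  −1 ⇒ G_8=3325

2454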